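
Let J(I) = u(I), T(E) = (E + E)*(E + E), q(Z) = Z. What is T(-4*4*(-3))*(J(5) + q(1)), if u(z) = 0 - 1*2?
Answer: -9216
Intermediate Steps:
u(z) = -2 (u(z) = 0 - 2 = -2)
T(E) = 4*E² (T(E) = (2*E)*(2*E) = 4*E²)
J(I) = -2
T(-4*4*(-3))*(J(5) + q(1)) = (4*(-4*4*(-3))²)*(-2 + 1) = (4*(-16*(-3))²)*(-1) = (4*48²)*(-1) = (4*2304)*(-1) = 9216*(-1) = -9216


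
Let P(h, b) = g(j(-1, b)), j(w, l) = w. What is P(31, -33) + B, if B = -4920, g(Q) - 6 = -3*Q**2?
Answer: -4917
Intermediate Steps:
g(Q) = 6 - 3*Q**2
P(h, b) = 3 (P(h, b) = 6 - 3*(-1)**2 = 6 - 3*1 = 6 - 3 = 3)
P(31, -33) + B = 3 - 4920 = -4917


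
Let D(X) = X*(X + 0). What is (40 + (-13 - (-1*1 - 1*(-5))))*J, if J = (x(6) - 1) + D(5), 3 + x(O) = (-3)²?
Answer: 690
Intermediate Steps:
x(O) = 6 (x(O) = -3 + (-3)² = -3 + 9 = 6)
D(X) = X² (D(X) = X*X = X²)
J = 30 (J = (6 - 1) + 5² = 5 + 25 = 30)
(40 + (-13 - (-1*1 - 1*(-5))))*J = (40 + (-13 - (-1*1 - 1*(-5))))*30 = (40 + (-13 - (-1 + 5)))*30 = (40 + (-13 - 1*4))*30 = (40 + (-13 - 4))*30 = (40 - 17)*30 = 23*30 = 690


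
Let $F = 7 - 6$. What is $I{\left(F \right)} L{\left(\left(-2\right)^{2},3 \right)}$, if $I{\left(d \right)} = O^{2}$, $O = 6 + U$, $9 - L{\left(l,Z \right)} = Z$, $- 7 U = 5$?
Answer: $\frac{8214}{49} \approx 167.63$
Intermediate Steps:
$U = - \frac{5}{7}$ ($U = \left(- \frac{1}{7}\right) 5 = - \frac{5}{7} \approx -0.71429$)
$L{\left(l,Z \right)} = 9 - Z$
$F = 1$ ($F = 7 - 6 = 1$)
$O = \frac{37}{7}$ ($O = 6 - \frac{5}{7} = \frac{37}{7} \approx 5.2857$)
$I{\left(d \right)} = \frac{1369}{49}$ ($I{\left(d \right)} = \left(\frac{37}{7}\right)^{2} = \frac{1369}{49}$)
$I{\left(F \right)} L{\left(\left(-2\right)^{2},3 \right)} = \frac{1369 \left(9 - 3\right)}{49} = \frac{1369}{49} \cdot 6 = \frac{8214}{49}$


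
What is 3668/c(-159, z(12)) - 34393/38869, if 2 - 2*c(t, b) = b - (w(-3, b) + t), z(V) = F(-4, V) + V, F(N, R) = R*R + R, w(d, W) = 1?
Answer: -74071579/3148389 ≈ -23.527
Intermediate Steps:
F(N, R) = R + R² (F(N, R) = R² + R = R + R²)
z(V) = V + V*(1 + V) (z(V) = V*(1 + V) + V = V + V*(1 + V))
c(t, b) = 3/2 + t/2 - b/2 (c(t, b) = 1 - (b - (1 + t))/2 = 1 - (b + (-1 - t))/2 = 1 - (-1 + b - t)/2 = 1 + (½ + t/2 - b/2) = 3/2 + t/2 - b/2)
3668/c(-159, z(12)) - 34393/38869 = 3668/(3/2 + (½)*(-159) - 6*(2 + 12)) - 34393/38869 = 3668/(3/2 - 159/2 - 6*14) - 34393*1/38869 = 3668/(3/2 - 159/2 - ½*168) - 34393/38869 = 3668/(3/2 - 159/2 - 84) - 34393/38869 = 3668/(-162) - 34393/38869 = 3668*(-1/162) - 34393/38869 = -1834/81 - 34393/38869 = -74071579/3148389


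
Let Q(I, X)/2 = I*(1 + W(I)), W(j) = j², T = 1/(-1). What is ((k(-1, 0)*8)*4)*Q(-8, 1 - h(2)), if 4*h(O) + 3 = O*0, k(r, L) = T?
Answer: 33280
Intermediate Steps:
T = -1
k(r, L) = -1
h(O) = -¾ (h(O) = -¾ + (O*0)/4 = -¾ + (¼)*0 = -¾ + 0 = -¾)
Q(I, X) = 2*I*(1 + I²) (Q(I, X) = 2*(I*(1 + I²)) = 2*I*(1 + I²))
((k(-1, 0)*8)*4)*Q(-8, 1 - h(2)) = (-1*8*4)*(2*(-8)*(1 + (-8)²)) = (-8*4)*(2*(-8)*(1 + 64)) = -64*(-8)*65 = -32*(-1040) = 33280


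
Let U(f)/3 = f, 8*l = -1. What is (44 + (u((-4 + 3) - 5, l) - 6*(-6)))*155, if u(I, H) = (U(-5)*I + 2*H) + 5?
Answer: 108345/4 ≈ 27086.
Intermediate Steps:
l = -1/8 (l = (1/8)*(-1) = -1/8 ≈ -0.12500)
U(f) = 3*f
u(I, H) = 5 - 15*I + 2*H (u(I, H) = ((3*(-5))*I + 2*H) + 5 = (-15*I + 2*H) + 5 = 5 - 15*I + 2*H)
(44 + (u((-4 + 3) - 5, l) - 6*(-6)))*155 = (44 + ((5 - 15*((-4 + 3) - 5) + 2*(-1/8)) - 6*(-6)))*155 = (44 + ((5 - 15*(-1 - 5) - 1/4) + 36))*155 = (44 + ((5 - 15*(-6) - 1/4) + 36))*155 = (44 + ((5 + 90 - 1/4) + 36))*155 = (44 + (379/4 + 36))*155 = (44 + 523/4)*155 = (699/4)*155 = 108345/4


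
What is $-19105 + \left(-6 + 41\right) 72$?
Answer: $-16585$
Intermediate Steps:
$-19105 + \left(-6 + 41\right) 72 = -19105 + 35 \cdot 72 = -19105 + 2520 = -16585$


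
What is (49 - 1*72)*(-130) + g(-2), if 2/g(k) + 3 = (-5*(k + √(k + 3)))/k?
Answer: 32886/11 ≈ 2989.6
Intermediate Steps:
g(k) = 2/(-3 + (-5*k - 5*√(3 + k))/k) (g(k) = 2/(-3 + (-5*(k + √(k + 3)))/k) = 2/(-3 + (-5*(k + √(3 + k)))/k) = 2/(-3 + (-5*k - 5*√(3 + k))/k))
(49 - 1*72)*(-130) + g(-2) = (49 - 1*72)*(-130) - 2*(-2)/(5*√(3 - 2) + 8*(-2)) = (49 - 72)*(-130) - 2*(-2)/(5*√1 - 16) = -23*(-130) - 2*(-2)/(5*1 - 16) = 2990 - 2*(-2)/(5 - 16) = 2990 - 2*(-2)/(-11) = 2990 - 2*(-2)*(-1/11) = 2990 - 4/11 = 32886/11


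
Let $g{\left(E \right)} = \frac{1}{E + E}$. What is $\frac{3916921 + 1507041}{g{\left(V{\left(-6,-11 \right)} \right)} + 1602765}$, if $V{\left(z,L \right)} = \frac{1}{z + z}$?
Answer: $\frac{5423962}{1602759} \approx 3.3841$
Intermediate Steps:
$V{\left(z,L \right)} = \frac{1}{2 z}$
$g{\left(E \right)} = \frac{1}{2 E}$
$\frac{3916921 + 1507041}{g{\left(V{\left(-6,-11 \right)} \right)} + 1602765} = \frac{3916921 + 1507041}{\frac{1}{2 \frac{1}{2 \left(-6\right)}} + 1602765} = \frac{5423962}{\frac{1}{2 \cdot \frac{1}{2} \left(- \frac{1}{6}\right)} + 1602765} = \frac{5423962}{\frac{1}{2 \left(- \frac{1}{12}\right)} + 1602765} = \frac{5423962}{\frac{1}{2} \left(-12\right) + 1602765} = \frac{5423962}{-6 + 1602765} = \frac{5423962}{1602759}$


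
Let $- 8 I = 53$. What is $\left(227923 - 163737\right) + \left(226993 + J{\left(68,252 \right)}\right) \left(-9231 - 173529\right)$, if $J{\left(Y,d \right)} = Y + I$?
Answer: $-41496393389$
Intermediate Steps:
$I = - \frac{53}{8}$ ($I = \left(- \frac{1}{8}\right) 53 = - \frac{53}{8} \approx -6.625$)
$J{\left(Y,d \right)} = - \frac{53}{8} + Y$ ($J{\left(Y,d \right)} = Y - \frac{53}{8} = - \frac{53}{8} + Y$)
$\left(227923 - 163737\right) + \left(226993 + J{\left(68,252 \right)}\right) \left(-9231 - 173529\right) = \left(227923 - 163737\right) + \left(226993 + \left(- \frac{53}{8} + 68\right)\right) \left(-9231 - 173529\right) = \left(227923 - 163737\right) + \left(226993 + \frac{491}{8}\right) \left(-182760\right) = 64186 + \frac{1816435}{8} \left(-182760\right) = 64186 - 41496457575 = -41496393389$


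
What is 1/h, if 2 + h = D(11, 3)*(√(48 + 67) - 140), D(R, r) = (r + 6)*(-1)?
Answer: 1258/1573249 + 9*√115/1573249 ≈ 0.00086097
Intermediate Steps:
D(R, r) = -6 - r (D(R, r) = (6 + r)*(-1) = -6 - r)
h = 1258 - 9*√115 (h = -2 + (-6 - 1*3)*(√(48 + 67) - 140) = -2 + (-6 - 3)*(√115 - 140) = -2 - 9*(-140 + √115) = -2 + (1260 - 9*√115) = 1258 - 9*√115 ≈ 1161.5)
1/h = 1/(1258 - 9*√115)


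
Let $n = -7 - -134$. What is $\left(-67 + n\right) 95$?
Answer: $5700$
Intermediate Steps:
$n = 127$ ($n = -7 + 134 = 127$)
$\left(-67 + n\right) 95 = \left(-67 + 127\right) 95 = 60 \cdot 95 = 5700$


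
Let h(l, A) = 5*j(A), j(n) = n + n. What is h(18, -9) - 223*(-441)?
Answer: 98253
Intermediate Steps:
j(n) = 2*n
h(l, A) = 10*A (h(l, A) = 5*(2*A) = 10*A)
h(18, -9) - 223*(-441) = 10*(-9) - 223*(-441) = -90 + 98343 = 98253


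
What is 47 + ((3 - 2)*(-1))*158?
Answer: -111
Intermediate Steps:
47 + ((3 - 2)*(-1))*158 = 47 + (1*(-1))*158 = 47 - 1*158 = 47 - 158 = -111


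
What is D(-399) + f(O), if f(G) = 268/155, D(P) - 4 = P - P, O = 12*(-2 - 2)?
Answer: 888/155 ≈ 5.7290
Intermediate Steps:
O = -48 (O = 12*(-4) = -48)
D(P) = 4 (D(P) = 4 + (P - P) = 4 + 0 = 4)
f(G) = 268/155 (f(G) = 268*(1/155) = 268/155)
D(-399) + f(O) = 4 + 268/155 = 888/155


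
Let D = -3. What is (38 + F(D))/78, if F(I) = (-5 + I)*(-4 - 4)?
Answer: 17/13 ≈ 1.3077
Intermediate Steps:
F(I) = 40 - 8*I (F(I) = (-5 + I)*(-8) = 40 - 8*I)
(38 + F(D))/78 = (38 + (40 - 8*(-3)))/78 = (38 + (40 + 24))*(1/78) = (38 + 64)*(1/78) = 102*(1/78) = 17/13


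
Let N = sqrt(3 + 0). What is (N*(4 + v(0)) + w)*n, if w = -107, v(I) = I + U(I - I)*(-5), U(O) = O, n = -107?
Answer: 11449 - 428*sqrt(3) ≈ 10708.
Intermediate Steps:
v(I) = I (v(I) = I + (I - I)*(-5) = I + 0*(-5) = I + 0 = I)
N = sqrt(3) ≈ 1.7320
(N*(4 + v(0)) + w)*n = (sqrt(3)*(4 + 0) - 107)*(-107) = (sqrt(3)*4 - 107)*(-107) = (4*sqrt(3) - 107)*(-107) = (-107 + 4*sqrt(3))*(-107) = 11449 - 428*sqrt(3)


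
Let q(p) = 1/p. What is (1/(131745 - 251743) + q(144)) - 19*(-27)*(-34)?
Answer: -150696308425/8639856 ≈ -17442.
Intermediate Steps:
(1/(131745 - 251743) + q(144)) - 19*(-27)*(-34) = (1/(131745 - 251743) + 1/144) - 19*(-27)*(-34) = (1/(-119998) + 1/144) + 513*(-34) = (-1/119998 + 1/144) - 17442 = 59927/8639856 - 17442 = -150696308425/8639856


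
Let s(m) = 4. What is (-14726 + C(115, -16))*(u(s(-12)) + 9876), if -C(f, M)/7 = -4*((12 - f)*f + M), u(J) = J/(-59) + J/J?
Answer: -202113698326/59 ≈ -3.4257e+9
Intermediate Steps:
u(J) = 1 - J/59 (u(J) = J*(-1/59) + 1 = -J/59 + 1 = 1 - J/59)
C(f, M) = 28*M + 28*f*(12 - f) (C(f, M) = -(-28)*((12 - f)*f + M) = -(-28)*(f*(12 - f) + M) = -(-28)*(M + f*(12 - f)) = -7*(-4*M - 4*f*(12 - f)) = 28*M + 28*f*(12 - f))
(-14726 + C(115, -16))*(u(s(-12)) + 9876) = (-14726 + (-28*115² + 28*(-16) + 336*115))*((1 - 1/59*4) + 9876) = (-14726 + (-28*13225 - 448 + 38640))*((1 - 4/59) + 9876) = (-14726 + (-370300 - 448 + 38640))*(55/59 + 9876) = (-14726 - 332108)*(582739/59) = -346834*582739/59 = -202113698326/59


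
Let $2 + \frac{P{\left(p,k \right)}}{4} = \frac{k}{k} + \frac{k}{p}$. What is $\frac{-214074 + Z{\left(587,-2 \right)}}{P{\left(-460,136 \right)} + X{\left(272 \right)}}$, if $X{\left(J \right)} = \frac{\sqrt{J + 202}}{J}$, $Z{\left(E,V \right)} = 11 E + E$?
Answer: $\frac{524910420710400}{13137015947} + \frac{372364158000 \sqrt{474}}{13137015947} \approx 40574.0$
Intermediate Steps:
$Z{\left(E,V \right)} = 12 E$
$P{\left(p,k \right)} = -4 + \frac{4 k}{p}$ ($P{\left(p,k \right)} = -8 + 4 \left(\frac{k}{k} + \frac{k}{p}\right) = -8 + 4 \left(1 + \frac{k}{p}\right) = -8 + \left(4 + \frac{4 k}{p}\right) = -4 + \frac{4 k}{p}$)
$X{\left(J \right)} = \frac{\sqrt{202 + J}}{J}$
$\frac{-214074 + Z{\left(587,-2 \right)}}{P{\left(-460,136 \right)} + X{\left(272 \right)}} = \frac{-214074 + 12 \cdot 587}{\left(-4 + 4 \cdot 136 \frac{1}{-460}\right) + \frac{\sqrt{202 + 272}}{272}} = \frac{-214074 + 7044}{\left(-4 + 4 \cdot 136 \left(- \frac{1}{460}\right)\right) + \frac{\sqrt{474}}{272}} = - \frac{207030}{\left(-4 - \frac{136}{115}\right) + \frac{\sqrt{474}}{272}} = - \frac{207030}{- \frac{596}{115} + \frac{\sqrt{474}}{272}}$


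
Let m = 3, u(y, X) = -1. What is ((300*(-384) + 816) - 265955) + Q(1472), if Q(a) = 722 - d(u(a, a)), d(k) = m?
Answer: -379620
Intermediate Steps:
d(k) = 3
Q(a) = 719 (Q(a) = 722 - 1*3 = 722 - 3 = 719)
((300*(-384) + 816) - 265955) + Q(1472) = ((300*(-384) + 816) - 265955) + 719 = ((-115200 + 816) - 265955) + 719 = (-114384 - 265955) + 719 = -380339 + 719 = -379620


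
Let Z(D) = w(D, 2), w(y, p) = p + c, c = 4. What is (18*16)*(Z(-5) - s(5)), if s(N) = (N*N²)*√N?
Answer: 1728 - 36000*√5 ≈ -78771.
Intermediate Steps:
s(N) = N^(7/2) (s(N) = N³*√N = N^(7/2))
w(y, p) = 4 + p (w(y, p) = p + 4 = 4 + p)
Z(D) = 6 (Z(D) = 4 + 2 = 6)
(18*16)*(Z(-5) - s(5)) = (18*16)*(6 - 5^(7/2)) = 288*(6 - 125*√5) = 1728 - 36000*√5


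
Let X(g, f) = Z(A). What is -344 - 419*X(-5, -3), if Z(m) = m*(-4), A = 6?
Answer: 9712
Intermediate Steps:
Z(m) = -4*m
X(g, f) = -24 (X(g, f) = -4*6 = -24)
-344 - 419*X(-5, -3) = -344 - 419*(-24) = -344 + 10056 = 9712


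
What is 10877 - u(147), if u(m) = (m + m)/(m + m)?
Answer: 10876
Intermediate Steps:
u(m) = 1 (u(m) = (2*m)/((2*m)) = (2*m)*(1/(2*m)) = 1)
10877 - u(147) = 10877 - 1*1 = 10877 - 1 = 10876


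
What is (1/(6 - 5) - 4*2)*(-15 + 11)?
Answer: 28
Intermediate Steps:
(1/(6 - 5) - 4*2)*(-15 + 11) = (1/1 - 8)*(-4) = (1 - 8)*(-4) = -7*(-4) = 28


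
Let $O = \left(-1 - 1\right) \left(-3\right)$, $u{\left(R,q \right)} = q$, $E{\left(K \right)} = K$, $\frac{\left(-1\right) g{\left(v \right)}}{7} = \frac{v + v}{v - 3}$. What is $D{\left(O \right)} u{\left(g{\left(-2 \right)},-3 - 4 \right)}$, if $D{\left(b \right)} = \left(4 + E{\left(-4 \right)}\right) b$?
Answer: $0$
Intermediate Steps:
$g{\left(v \right)} = - \frac{14 v}{-3 + v}$ ($g{\left(v \right)} = - 7 \frac{v + v}{v - 3} = - 7 \frac{2 v}{-3 + v} = - \frac{14 v}{-3 + v}$)
$O = 6$ ($O = \left(-2\right) \left(-3\right) = 6$)
$D{\left(b \right)} = 0$ ($D{\left(b \right)} = \left(4 - 4\right) b = 0 b = 0$)
$D{\left(O \right)} u{\left(g{\left(-2 \right)},-3 - 4 \right)} = 0 \left(-3 - 4\right) = 0 \left(-7\right) = 0$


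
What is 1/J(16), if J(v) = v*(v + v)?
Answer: 1/512 ≈ 0.0019531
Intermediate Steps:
J(v) = 2*v² (J(v) = v*(2*v) = 2*v²)
1/J(16) = 1/(2*16²) = 1/(2*256) = 1/512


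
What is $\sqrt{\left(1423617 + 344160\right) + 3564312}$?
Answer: $\sqrt{5332089} \approx 2309.1$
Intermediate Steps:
$\sqrt{\left(1423617 + 344160\right) + 3564312} = \sqrt{1767777 + 3564312} = \sqrt{5332089}$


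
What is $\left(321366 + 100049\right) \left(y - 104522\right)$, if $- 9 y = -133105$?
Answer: $- \frac{340331804095}{9} \approx -3.7815 \cdot 10^{10}$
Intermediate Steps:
$y = \frac{133105}{9}$ ($y = \left(- \frac{1}{9}\right) \left(-133105\right) = \frac{133105}{9} \approx 14789.0$)
$\left(321366 + 100049\right) \left(y - 104522\right) = \left(321366 + 100049\right) \left(\frac{133105}{9} - 104522\right) = 421415 \left(- \frac{807593}{9}\right) = - \frac{340331804095}{9}$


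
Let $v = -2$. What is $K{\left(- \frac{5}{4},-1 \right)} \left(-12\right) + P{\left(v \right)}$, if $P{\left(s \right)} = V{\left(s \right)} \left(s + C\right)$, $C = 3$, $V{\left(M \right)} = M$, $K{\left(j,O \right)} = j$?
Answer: $13$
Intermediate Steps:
$P{\left(s \right)} = s \left(3 + s\right)$ ($P{\left(s \right)} = s \left(s + 3\right) = s \left(3 + s\right)$)
$K{\left(- \frac{5}{4},-1 \right)} \left(-12\right) + P{\left(v \right)} = - \frac{5}{4} \left(-12\right) - 2 \left(3 - 2\right) = \left(-5\right) \frac{1}{4} \left(-12\right) - 2 = \left(- \frac{5}{4}\right) \left(-12\right) - 2 = 15 - 2 = 13$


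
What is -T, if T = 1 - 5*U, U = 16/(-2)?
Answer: -41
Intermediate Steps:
U = -8 (U = 16*(-½) = -8)
T = 41 (T = 1 - 5*(-8) = 1 + 40 = 41)
-T = -1*41 = -41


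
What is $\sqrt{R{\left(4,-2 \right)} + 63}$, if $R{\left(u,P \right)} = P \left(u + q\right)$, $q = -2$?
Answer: $\sqrt{59} \approx 7.6811$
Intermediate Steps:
$R{\left(u,P \right)} = P \left(-2 + u\right)$ ($R{\left(u,P \right)} = P \left(u - 2\right) = P \left(-2 + u\right)$)
$\sqrt{R{\left(4,-2 \right)} + 63} = \sqrt{- 2 \left(-2 + 4\right) + 63} = \sqrt{\left(-2\right) 2 + 63} = \sqrt{-4 + 63} = \sqrt{59}$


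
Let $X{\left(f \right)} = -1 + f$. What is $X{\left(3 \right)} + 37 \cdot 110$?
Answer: $4072$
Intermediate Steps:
$X{\left(3 \right)} + 37 \cdot 110 = \left(-1 + 3\right) + 37 \cdot 110 = 2 + 4070 = 4072$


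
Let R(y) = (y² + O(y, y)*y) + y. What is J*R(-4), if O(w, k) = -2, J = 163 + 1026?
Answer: 23780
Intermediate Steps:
J = 1189
R(y) = y² - y (R(y) = (y² - 2*y) + y = y² - y)
J*R(-4) = 1189*(-4*(-1 - 4)) = 1189*(-4*(-5)) = 1189*20 = 23780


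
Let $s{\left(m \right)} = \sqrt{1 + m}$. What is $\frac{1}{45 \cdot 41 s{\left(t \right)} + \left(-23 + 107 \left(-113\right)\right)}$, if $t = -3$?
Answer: $- \frac{673}{8530947} - \frac{205 i \sqrt{2}}{17061894} \approx -7.8889 \cdot 10^{-5} - 1.6992 \cdot 10^{-5} i$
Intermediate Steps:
$\frac{1}{45 \cdot 41 s{\left(t \right)} + \left(-23 + 107 \left(-113\right)\right)} = \frac{1}{45 \cdot 41 \sqrt{1 - 3} + \left(-23 + 107 \left(-113\right)\right)} = \frac{1}{1845 \sqrt{-2} - 12114} = \frac{1}{1845 i \sqrt{2} - 12114} = \frac{1}{-12114 + 1845 i \sqrt{2}}$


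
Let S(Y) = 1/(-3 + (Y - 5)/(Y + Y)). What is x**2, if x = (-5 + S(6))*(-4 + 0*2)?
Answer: 559504/1225 ≈ 456.74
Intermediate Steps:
S(Y) = 1/(-3 + (-5 + Y)/(2*Y)) (S(Y) = 1/(-3 + (-5 + Y)/((2*Y))) = 1/(-3 + (-5 + Y)*(1/(2*Y))) = 1/(-3 + (-5 + Y)/(2*Y)))
x = 748/35 (x = (-5 - 2*6/(5 + 5*6))*(-4 + 0*2) = (-5 - 2*6/(5 + 30))*(-4 + 0) = (-5 - 2*6/35)*(-4) = (-5 - 2*6*1/35)*(-4) = (-5 - 12/35)*(-4) = -187/35*(-4) = 748/35 ≈ 21.371)
x**2 = (748/35)**2 = 559504/1225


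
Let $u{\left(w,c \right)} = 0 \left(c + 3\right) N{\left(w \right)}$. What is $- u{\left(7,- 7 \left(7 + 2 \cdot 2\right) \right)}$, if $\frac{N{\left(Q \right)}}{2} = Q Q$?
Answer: $0$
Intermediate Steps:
$N{\left(Q \right)} = 2 Q^{2}$ ($N{\left(Q \right)} = 2 Q Q = 2 Q^{2}$)
$u{\left(w,c \right)} = 0$ ($u{\left(w,c \right)} = 0 \left(c + 3\right) 2 w^{2} = 0 \left(3 + c\right) 2 w^{2} = 0 \cdot 2 w^{2} = 0$)
$- u{\left(7,- 7 \left(7 + 2 \cdot 2\right) \right)} = \left(-1\right) 0 = 0$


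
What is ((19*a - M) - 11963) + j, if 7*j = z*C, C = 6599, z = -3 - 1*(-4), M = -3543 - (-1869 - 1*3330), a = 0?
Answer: -88734/7 ≈ -12676.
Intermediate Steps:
M = 1656 (M = -3543 - (-1869 - 3330) = -3543 - 1*(-5199) = -3543 + 5199 = 1656)
z = 1 (z = -3 + 4 = 1)
j = 6599/7 (j = (1*6599)/7 = (1/7)*6599 = 6599/7 ≈ 942.71)
((19*a - M) - 11963) + j = ((19*0 - 1*1656) - 11963) + 6599/7 = ((0 - 1656) - 11963) + 6599/7 = (-1656 - 11963) + 6599/7 = -13619 + 6599/7 = -88734/7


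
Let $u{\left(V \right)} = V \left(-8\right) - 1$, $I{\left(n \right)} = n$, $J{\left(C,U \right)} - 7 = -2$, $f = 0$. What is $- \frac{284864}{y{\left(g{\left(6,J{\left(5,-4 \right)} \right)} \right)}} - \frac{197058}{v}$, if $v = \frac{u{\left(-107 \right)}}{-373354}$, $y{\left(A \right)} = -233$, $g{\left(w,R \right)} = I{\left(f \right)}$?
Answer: $\frac{5714203672892}{66405} \approx 8.6051 \cdot 10^{7}$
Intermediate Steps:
$J{\left(C,U \right)} = 5$ ($J{\left(C,U \right)} = 7 - 2 = 5$)
$g{\left(w,R \right)} = 0$
$u{\left(V \right)} = -1 - 8 V$ ($u{\left(V \right)} = - 8 V - 1 = -1 - 8 V$)
$v = - \frac{855}{373354}$ ($v = \frac{-1 - -856}{-373354} = \left(-1 + 856\right) \left(- \frac{1}{373354}\right) = 855 \left(- \frac{1}{373354}\right) = - \frac{855}{373354} \approx -0.0022901$)
$- \frac{284864}{y{\left(g{\left(6,J{\left(5,-4 \right)} \right)} \right)}} - \frac{197058}{v} = - \frac{284864}{-233} - \frac{197058}{- \frac{855}{373354}} = \left(-284864\right) \left(- \frac{1}{233}\right) - - \frac{24524130844}{285} = \frac{284864}{233} + \frac{24524130844}{285} = \frac{5714203672892}{66405}$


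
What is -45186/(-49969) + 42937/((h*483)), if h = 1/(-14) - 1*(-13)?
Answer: 4855365860/624062841 ≈ 7.7803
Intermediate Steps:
h = 181/14 (h = -1/14 + 13 = 181/14 ≈ 12.929)
-45186/(-49969) + 42937/((h*483)) = -45186/(-49969) + 42937/(((181/14)*483)) = -45186*(-1/49969) + 42937/(12489/2) = 45186/49969 + 42937*(2/12489) = 45186/49969 + 85874/12489 = 4855365860/624062841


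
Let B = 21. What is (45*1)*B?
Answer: 945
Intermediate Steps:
(45*1)*B = (45*1)*21 = 45*21 = 945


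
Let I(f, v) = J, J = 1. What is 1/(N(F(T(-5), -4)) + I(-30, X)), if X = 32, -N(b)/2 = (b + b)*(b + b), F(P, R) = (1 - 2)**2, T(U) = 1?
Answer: -1/7 ≈ -0.14286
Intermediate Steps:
F(P, R) = 1 (F(P, R) = (-1)**2 = 1)
N(b) = -8*b**2 (N(b) = -2*(b + b)*(b + b) = -2*2*b*2*b = -8*b**2)
I(f, v) = 1
1/(N(F(T(-5), -4)) + I(-30, X)) = 1/(-8*1**2 + 1) = 1/(-8*1 + 1) = 1/(-8 + 1) = 1/(-7) = -1/7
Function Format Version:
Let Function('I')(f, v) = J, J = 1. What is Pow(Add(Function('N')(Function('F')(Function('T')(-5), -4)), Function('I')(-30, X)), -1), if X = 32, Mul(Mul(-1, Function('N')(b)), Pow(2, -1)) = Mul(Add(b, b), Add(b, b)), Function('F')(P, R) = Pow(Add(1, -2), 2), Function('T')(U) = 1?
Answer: Rational(-1, 7) ≈ -0.14286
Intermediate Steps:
Function('F')(P, R) = 1 (Function('F')(P, R) = Pow(-1, 2) = 1)
Function('N')(b) = Mul(-8, Pow(b, 2)) (Function('N')(b) = Mul(-2, Mul(Add(b, b), Add(b, b))) = Mul(-2, Mul(Mul(2, b), Mul(2, b))) = Mul(-2, Mul(4, Pow(b, 2))) = Mul(-8, Pow(b, 2)))
Function('I')(f, v) = 1
Pow(Add(Function('N')(Function('F')(Function('T')(-5), -4)), Function('I')(-30, X)), -1) = Pow(Add(Mul(-8, Pow(1, 2)), 1), -1) = Pow(Add(Mul(-8, 1), 1), -1) = Pow(Add(-8, 1), -1) = Pow(-7, -1) = Rational(-1, 7)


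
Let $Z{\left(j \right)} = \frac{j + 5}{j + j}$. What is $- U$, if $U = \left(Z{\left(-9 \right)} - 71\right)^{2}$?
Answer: $- \frac{405769}{81} \approx -5009.5$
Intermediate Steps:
$Z{\left(j \right)} = \frac{5 + j}{2 j}$
$U = \frac{405769}{81}$ ($U = \left(\frac{5 - 9}{2 \left(-9\right)} - 71\right)^{2} = \left(\frac{1}{2} \left(- \frac{1}{9}\right) \left(-4\right) - 71\right)^{2} = \left(\frac{2}{9} - 71\right)^{2} = \left(- \frac{637}{9}\right)^{2} = \frac{405769}{81} \approx 5009.5$)
$- U = \left(-1\right) \frac{405769}{81} = - \frac{405769}{81}$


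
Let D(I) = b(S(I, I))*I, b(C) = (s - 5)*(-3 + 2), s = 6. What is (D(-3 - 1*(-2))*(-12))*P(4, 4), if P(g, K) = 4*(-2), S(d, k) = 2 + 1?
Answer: 96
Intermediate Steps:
S(d, k) = 3
b(C) = -1 (b(C) = (6 - 5)*(-3 + 2) = 1*(-1) = -1)
D(I) = -I
P(g, K) = -8
(D(-3 - 1*(-2))*(-12))*P(4, 4) = (-(-3 - 1*(-2))*(-12))*(-8) = (-(-3 + 2)*(-12))*(-8) = (-1*(-1)*(-12))*(-8) = (1*(-12))*(-8) = -12*(-8) = 96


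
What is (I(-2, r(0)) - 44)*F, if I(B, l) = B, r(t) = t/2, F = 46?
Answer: -2116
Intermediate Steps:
r(t) = t/2 (r(t) = t*(½) = t/2)
(I(-2, r(0)) - 44)*F = (-2 - 44)*46 = -46*46 = -2116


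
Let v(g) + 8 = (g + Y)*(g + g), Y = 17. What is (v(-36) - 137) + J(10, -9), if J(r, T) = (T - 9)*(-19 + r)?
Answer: 1385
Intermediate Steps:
J(r, T) = (-19 + r)*(-9 + T) (J(r, T) = (-9 + T)*(-19 + r) = (-19 + r)*(-9 + T))
v(g) = -8 + 2*g*(17 + g) (v(g) = -8 + (g + 17)*(g + g) = -8 + (17 + g)*(2*g) = -8 + 2*g*(17 + g))
(v(-36) - 137) + J(10, -9) = ((-8 + 2*(-36)**2 + 34*(-36)) - 137) + (171 - 19*(-9) - 9*10 - 9*10) = ((-8 + 2*1296 - 1224) - 137) + (171 + 171 - 90 - 90) = ((-8 + 2592 - 1224) - 137) + 162 = (1360 - 137) + 162 = 1223 + 162 = 1385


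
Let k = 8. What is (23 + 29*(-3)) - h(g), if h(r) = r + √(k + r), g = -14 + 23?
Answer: -73 - √17 ≈ -77.123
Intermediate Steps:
g = 9
h(r) = r + √(8 + r)
(23 + 29*(-3)) - h(g) = (23 + 29*(-3)) - (9 + √(8 + 9)) = (23 - 87) - (9 + √17) = -64 + (-9 - √17) = -73 - √17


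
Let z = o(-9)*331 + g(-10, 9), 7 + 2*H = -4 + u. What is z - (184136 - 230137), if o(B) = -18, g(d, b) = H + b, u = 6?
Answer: 80099/2 ≈ 40050.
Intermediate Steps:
H = -5/2 (H = -7/2 + (-4 + 6)/2 = -7/2 + (1/2)*2 = -7/2 + 1 = -5/2 ≈ -2.5000)
g(d, b) = -5/2 + b
z = -11903/2 (z = -18*331 + (-5/2 + 9) = -5958 + 13/2 = -11903/2 ≈ -5951.5)
z - (184136 - 230137) = -11903/2 - (184136 - 230137) = -11903/2 - 1*(-46001) = -11903/2 + 46001 = 80099/2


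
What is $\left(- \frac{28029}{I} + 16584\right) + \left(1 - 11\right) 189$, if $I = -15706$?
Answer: $\frac{230811993}{15706} \approx 14696.0$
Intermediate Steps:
$\left(- \frac{28029}{I} + 16584\right) + \left(1 - 11\right) 189 = \left(- \frac{28029}{-15706} + 16584\right) + \left(1 - 11\right) 189 = \left(\left(-28029\right) \left(- \frac{1}{15706}\right) + 16584\right) + \left(1 - 11\right) 189 = \left(\frac{28029}{15706} + 16584\right) - 1890 = \frac{260496333}{15706} - 1890 = \frac{230811993}{15706}$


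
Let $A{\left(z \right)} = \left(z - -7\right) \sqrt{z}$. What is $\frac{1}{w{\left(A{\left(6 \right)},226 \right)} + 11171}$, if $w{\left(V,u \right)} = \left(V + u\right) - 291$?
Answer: $\frac{1851}{20557037} - \frac{13 \sqrt{6}}{123342222} \approx 8.9784 \cdot 10^{-5}$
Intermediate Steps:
$A{\left(z \right)} = \sqrt{z} \left(7 + z\right)$ ($A{\left(z \right)} = \left(z + 7\right) \sqrt{z} = \left(7 + z\right) \sqrt{z} = \sqrt{z} \left(7 + z\right)$)
$w{\left(V,u \right)} = -291 + V + u$
$\frac{1}{w{\left(A{\left(6 \right)},226 \right)} + 11171} = \frac{1}{\left(-291 + \sqrt{6} \left(7 + 6\right) + 226\right) + 11171} = \frac{1}{\left(-291 + \sqrt{6} \cdot 13 + 226\right) + 11171} = \frac{1}{\left(-291 + 13 \sqrt{6} + 226\right) + 11171} = \frac{1}{\left(-65 + 13 \sqrt{6}\right) + 11171} = \frac{1}{11106 + 13 \sqrt{6}}$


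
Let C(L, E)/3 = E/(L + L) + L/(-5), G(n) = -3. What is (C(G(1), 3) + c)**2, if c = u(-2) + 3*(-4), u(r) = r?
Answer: 18769/100 ≈ 187.69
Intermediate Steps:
c = -14 (c = -2 + 3*(-4) = -2 - 12 = -14)
C(L, E) = -3*L/5 + 3*E/(2*L) (C(L, E) = 3*(E/(L + L) + L/(-5)) = 3*(E/((2*L)) + L*(-1/5)) = 3*(E*(1/(2*L)) - L/5) = 3*(E/(2*L) - L/5) = 3*(-L/5 + E/(2*L)) = -3*L/5 + 3*E/(2*L))
(C(G(1), 3) + c)**2 = ((3/10)*(-2*(-3)**2 + 5*3)/(-3) - 14)**2 = ((3/10)*(-1/3)*(-2*9 + 15) - 14)**2 = ((3/10)*(-1/3)*(-18 + 15) - 14)**2 = ((3/10)*(-1/3)*(-3) - 14)**2 = (3/10 - 14)**2 = (-137/10)**2 = 18769/100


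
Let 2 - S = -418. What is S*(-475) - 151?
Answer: -199651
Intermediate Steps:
S = 420 (S = 2 - 1*(-418) = 2 + 418 = 420)
S*(-475) - 151 = 420*(-475) - 151 = -199500 - 151 = -199651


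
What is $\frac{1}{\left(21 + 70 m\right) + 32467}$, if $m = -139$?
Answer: $\frac{1}{22758} \approx 4.3941 \cdot 10^{-5}$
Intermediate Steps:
$\frac{1}{\left(21 + 70 m\right) + 32467} = \frac{1}{\left(21 + 70 \left(-139\right)\right) + 32467} = \frac{1}{\left(21 - 9730\right) + 32467} = \frac{1}{-9709 + 32467} = \frac{1}{22758}$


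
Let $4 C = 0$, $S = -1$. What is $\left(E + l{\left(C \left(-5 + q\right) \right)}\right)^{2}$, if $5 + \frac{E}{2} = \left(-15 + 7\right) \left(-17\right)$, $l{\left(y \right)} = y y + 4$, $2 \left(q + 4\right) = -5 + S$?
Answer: $70756$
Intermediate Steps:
$q = -7$ ($q = -4 + \frac{-5 - 1}{2} = -4 + \frac{1}{2} \left(-6\right) = -4 - 3 = -7$)
$C = 0$ ($C = \frac{1}{4} \cdot 0 = 0$)
$l{\left(y \right)} = 4 + y^{2}$ ($l{\left(y \right)} = y^{2} + 4 = 4 + y^{2}$)
$E = 262$ ($E = -10 + 2 \left(-15 + 7\right) \left(-17\right) = -10 + 2 \left(\left(-8\right) \left(-17\right)\right) = -10 + 2 \cdot 136 = -10 + 272 = 262$)
$\left(E + l{\left(C \left(-5 + q\right) \right)}\right)^{2} = \left(262 + \left(4 + \left(0 \left(-5 - 7\right)\right)^{2}\right)\right)^{2} = \left(262 + \left(4 + \left(0 \left(-12\right)\right)^{2}\right)\right)^{2} = \left(262 + \left(4 + 0^{2}\right)\right)^{2} = \left(262 + \left(4 + 0\right)\right)^{2} = \left(262 + 4\right)^{2} = 266^{2} = 70756$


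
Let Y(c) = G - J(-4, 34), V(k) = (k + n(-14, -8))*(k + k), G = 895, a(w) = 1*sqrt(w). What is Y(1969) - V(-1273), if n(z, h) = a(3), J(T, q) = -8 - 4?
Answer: -3240151 + 2546*sqrt(3) ≈ -3.2357e+6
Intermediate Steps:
a(w) = sqrt(w)
J(T, q) = -12
n(z, h) = sqrt(3)
V(k) = 2*k*(k + sqrt(3)) (V(k) = (k + sqrt(3))*(k + k) = (k + sqrt(3))*(2*k) = 2*k*(k + sqrt(3)))
Y(c) = 907 (Y(c) = 895 - 1*(-12) = 895 + 12 = 907)
Y(1969) - V(-1273) = 907 - 2*(-1273)*(-1273 + sqrt(3)) = 907 - (3241058 - 2546*sqrt(3)) = 907 + (-3241058 + 2546*sqrt(3)) = -3240151 + 2546*sqrt(3)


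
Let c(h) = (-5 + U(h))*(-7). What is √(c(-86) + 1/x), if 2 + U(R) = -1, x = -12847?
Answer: √9242530057/12847 ≈ 7.4833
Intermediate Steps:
U(R) = -3 (U(R) = -2 - 1 = -3)
c(h) = 56 (c(h) = (-5 - 3)*(-7) = -8*(-7) = 56)
√(c(-86) + 1/x) = √(56 + 1/(-12847)) = √(56 - 1/12847) = √(719431/12847) = √9242530057/12847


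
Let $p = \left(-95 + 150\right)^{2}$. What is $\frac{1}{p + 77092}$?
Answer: $\frac{1}{80117} \approx 1.2482 \cdot 10^{-5}$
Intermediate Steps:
$p = 3025$ ($p = 55^{2} = 3025$)
$\frac{1}{p + 77092} = \frac{1}{3025 + 77092} = \frac{1}{80117}$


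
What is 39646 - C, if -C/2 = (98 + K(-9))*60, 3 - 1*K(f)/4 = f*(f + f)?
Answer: -24914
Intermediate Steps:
K(f) = 12 - 8*f**2 (K(f) = 12 - 4*f*(f + f) = 12 - 4*f*2*f = 12 - 8*f**2)
C = 64560 (C = -2*(98 + (12 - 8*(-9)**2))*60 = -2*(98 + (12 - 8*81))*60 = -2*(98 + (12 - 648))*60 = -2*(98 - 636)*60 = -(-1076)*60 = -2*(-32280) = 64560)
39646 - C = 39646 - 1*64560 = 39646 - 64560 = -24914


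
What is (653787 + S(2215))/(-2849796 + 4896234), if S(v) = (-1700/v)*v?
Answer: 652087/2046438 ≈ 0.31865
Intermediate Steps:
S(v) = -1700
(653787 + S(2215))/(-2849796 + 4896234) = (653787 - 1700)/(-2849796 + 4896234) = 652087/2046438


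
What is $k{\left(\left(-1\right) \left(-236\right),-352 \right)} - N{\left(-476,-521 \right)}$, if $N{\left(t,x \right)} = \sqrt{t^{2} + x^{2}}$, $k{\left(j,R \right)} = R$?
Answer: $-352 - \sqrt{498017} \approx -1057.7$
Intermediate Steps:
$k{\left(\left(-1\right) \left(-236\right),-352 \right)} - N{\left(-476,-521 \right)} = -352 - \sqrt{\left(-476\right)^{2} + \left(-521\right)^{2}} = -352 - \sqrt{226576 + 271441} = -352 - \sqrt{498017}$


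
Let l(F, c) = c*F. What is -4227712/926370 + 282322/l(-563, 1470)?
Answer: -62673855991/12777884595 ≈ -4.9049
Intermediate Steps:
l(F, c) = F*c
-4227712/926370 + 282322/l(-563, 1470) = -4227712/926370 + 282322/((-563*1470)) = -4227712*1/926370 + 282322/(-827610) = -2113856/463185 + 282322*(-1/827610) = -2113856/463185 - 141161/413805 = -62673855991/12777884595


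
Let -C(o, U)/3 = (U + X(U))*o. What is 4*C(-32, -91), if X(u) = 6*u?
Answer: -244608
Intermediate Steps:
C(o, U) = -21*U*o (C(o, U) = -3*(U + 6*U)*o = -3*7*U*o = -21*U*o)
4*C(-32, -91) = 4*(-21*(-91)*(-32)) = 4*(-61152) = -244608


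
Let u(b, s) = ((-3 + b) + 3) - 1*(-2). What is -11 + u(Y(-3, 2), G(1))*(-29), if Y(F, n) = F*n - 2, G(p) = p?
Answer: 163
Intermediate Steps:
Y(F, n) = -2 + F*n
u(b, s) = 2 + b (u(b, s) = b + 2 = 2 + b)
-11 + u(Y(-3, 2), G(1))*(-29) = -11 + (2 + (-2 - 3*2))*(-29) = -11 + (2 + (-2 - 6))*(-29) = -11 + (2 - 8)*(-29) = -11 - 6*(-29) = -11 + 174 = 163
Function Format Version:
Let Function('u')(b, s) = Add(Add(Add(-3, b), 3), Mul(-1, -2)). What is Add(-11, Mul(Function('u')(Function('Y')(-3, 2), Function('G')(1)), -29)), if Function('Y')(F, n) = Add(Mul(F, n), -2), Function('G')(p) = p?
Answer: 163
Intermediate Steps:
Function('Y')(F, n) = Add(-2, Mul(F, n))
Function('u')(b, s) = Add(2, b) (Function('u')(b, s) = Add(b, 2) = Add(2, b))
Add(-11, Mul(Function('u')(Function('Y')(-3, 2), Function('G')(1)), -29)) = Add(-11, Mul(Add(2, Add(-2, Mul(-3, 2))), -29)) = Add(-11, Mul(Add(2, Add(-2, -6)), -29)) = Add(-11, Mul(Add(2, -8), -29)) = Add(-11, Mul(-6, -29)) = Add(-11, 174) = 163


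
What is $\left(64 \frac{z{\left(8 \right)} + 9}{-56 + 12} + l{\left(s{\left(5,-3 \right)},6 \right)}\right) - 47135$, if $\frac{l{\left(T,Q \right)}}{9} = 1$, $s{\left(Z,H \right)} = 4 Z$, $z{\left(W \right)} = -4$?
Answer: $- \frac{518466}{11} \approx -47133.0$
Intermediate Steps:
$l{\left(T,Q \right)} = 9$ ($l{\left(T,Q \right)} = 9 \cdot 1 = 9$)
$\left(64 \frac{z{\left(8 \right)} + 9}{-56 + 12} + l{\left(s{\left(5,-3 \right)},6 \right)}\right) - 47135 = \left(64 \frac{-4 + 9}{-56 + 12} + 9\right) - 47135 = \left(64 \frac{5}{-44} + 9\right) - 47135 = \left(64 \cdot 5 \left(- \frac{1}{44}\right) + 9\right) - 47135 = \left(64 \left(- \frac{5}{44}\right) + 9\right) - 47135 = \left(- \frac{80}{11} + 9\right) - 47135 = \frac{19}{11} - 47135 = - \frac{518466}{11}$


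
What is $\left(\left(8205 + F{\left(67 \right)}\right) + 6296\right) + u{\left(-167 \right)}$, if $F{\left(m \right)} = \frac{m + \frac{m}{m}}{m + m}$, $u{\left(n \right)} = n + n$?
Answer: $\frac{949223}{67} \approx 14168.0$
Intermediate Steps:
$u{\left(n \right)} = 2 n$
$F{\left(m \right)} = \frac{1 + m}{2 m}$ ($F{\left(m \right)} = \frac{m + 1}{2 m} = \left(1 + m\right) \frac{1}{2 m} = \frac{1 + m}{2 m}$)
$\left(\left(8205 + F{\left(67 \right)}\right) + 6296\right) + u{\left(-167 \right)} = \left(\left(8205 + \frac{1 + 67}{2 \cdot 67}\right) + 6296\right) + 2 \left(-167\right) = \left(\left(8205 + \frac{1}{2} \cdot \frac{1}{67} \cdot 68\right) + 6296\right) - 334 = \left(\left(8205 + \frac{34}{67}\right) + 6296\right) - 334 = \left(\frac{549769}{67} + 6296\right) - 334 = \frac{971601}{67} - 334 = \frac{949223}{67}$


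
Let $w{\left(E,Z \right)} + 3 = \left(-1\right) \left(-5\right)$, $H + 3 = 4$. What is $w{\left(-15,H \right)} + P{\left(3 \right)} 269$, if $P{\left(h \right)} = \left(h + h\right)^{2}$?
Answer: $9686$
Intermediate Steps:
$H = 1$ ($H = -3 + 4 = 1$)
$w{\left(E,Z \right)} = 2$ ($w{\left(E,Z \right)} = -3 - -5 = -3 + 5 = 2$)
$P{\left(h \right)} = 4 h^{2}$ ($P{\left(h \right)} = \left(2 h\right)^{2} = 4 h^{2}$)
$w{\left(-15,H \right)} + P{\left(3 \right)} 269 = 2 + 4 \cdot 3^{2} \cdot 269 = 2 + 4 \cdot 9 \cdot 269 = 2 + 36 \cdot 269 = 2 + 9684 = 9686$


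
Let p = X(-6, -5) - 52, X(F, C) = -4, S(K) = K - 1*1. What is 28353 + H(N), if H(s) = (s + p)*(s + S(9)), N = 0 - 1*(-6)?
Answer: 27653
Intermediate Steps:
S(K) = -1 + K (S(K) = K - 1 = -1 + K)
N = 6 (N = 0 + 6 = 6)
p = -56 (p = -4 - 52 = -56)
H(s) = (-56 + s)*(8 + s) (H(s) = (s - 56)*(s + (-1 + 9)) = (-56 + s)*(s + 8) = (-56 + s)*(8 + s))
28353 + H(N) = 28353 + (-448 + 6**2 - 48*6) = 28353 + (-448 + 36 - 288) = 28353 - 700 = 27653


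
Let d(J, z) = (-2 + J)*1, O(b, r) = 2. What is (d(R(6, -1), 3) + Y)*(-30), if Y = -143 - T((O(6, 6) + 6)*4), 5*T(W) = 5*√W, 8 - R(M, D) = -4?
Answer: 3990 + 120*√2 ≈ 4159.7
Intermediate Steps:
R(M, D) = 12 (R(M, D) = 8 - 1*(-4) = 8 + 4 = 12)
d(J, z) = -2 + J
T(W) = √W (T(W) = (5*√W)/5 = √W)
Y = -143 - 4*√2 (Y = -143 - √((2 + 6)*4) = -143 - √(8*4) = -143 - √32 = -143 - 4*√2 ≈ -148.66)
(d(R(6, -1), 3) + Y)*(-30) = ((-2 + 12) + (-143 - 4*√2))*(-30) = (10 + (-143 - 4*√2))*(-30) = (-133 - 4*√2)*(-30) = 3990 + 120*√2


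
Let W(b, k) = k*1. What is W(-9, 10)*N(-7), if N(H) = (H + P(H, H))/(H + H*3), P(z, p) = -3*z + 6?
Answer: -50/7 ≈ -7.1429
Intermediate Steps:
P(z, p) = 6 - 3*z
W(b, k) = k
N(H) = (6 - 2*H)/(4*H) (N(H) = (H + (6 - 3*H))/(H + H*3) = (6 - 2*H)/(H + 3*H) = (6 - 2*H)/((4*H)) = (6 - 2*H)*(1/(4*H)) = (6 - 2*H)/(4*H))
W(-9, 10)*N(-7) = 10*((1/2)*(3 - 1*(-7))/(-7)) = 10*((1/2)*(-1/7)*(3 + 7)) = 10*((1/2)*(-1/7)*10) = 10*(-5/7) = -50/7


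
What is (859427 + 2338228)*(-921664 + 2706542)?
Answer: 5707424061090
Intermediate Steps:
(859427 + 2338228)*(-921664 + 2706542) = 3197655*1784878 = 5707424061090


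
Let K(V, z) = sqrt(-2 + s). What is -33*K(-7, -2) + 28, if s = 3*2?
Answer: -38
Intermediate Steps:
s = 6
K(V, z) = 2 (K(V, z) = sqrt(-2 + 6) = sqrt(4) = 2)
-33*K(-7, -2) + 28 = -33*2 + 28 = -66 + 28 = -38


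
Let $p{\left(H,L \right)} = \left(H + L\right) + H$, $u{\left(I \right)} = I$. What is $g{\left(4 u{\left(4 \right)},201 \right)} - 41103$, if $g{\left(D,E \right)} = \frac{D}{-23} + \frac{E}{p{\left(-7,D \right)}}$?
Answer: $- \frac{1886147}{46} \approx -41003.0$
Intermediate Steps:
$p{\left(H,L \right)} = L + 2 H$
$g{\left(D,E \right)} = - \frac{D}{23} + \frac{E}{-14 + D}$ ($g{\left(D,E \right)} = \frac{D}{-23} + \frac{E}{D + 2 \left(-7\right)} = D \left(- \frac{1}{23}\right) + \frac{E}{D - 14} = - \frac{D}{23} + \frac{E}{-14 + D}$)
$g{\left(4 u{\left(4 \right)},201 \right)} - 41103 = \frac{201 - \frac{4 \cdot 4 \left(-14 + 4 \cdot 4\right)}{23}}{-14 + 4 \cdot 4} - 41103 = \frac{201 - \frac{16 \left(-14 + 16\right)}{23}}{-14 + 16} - 41103 = \frac{201 - \frac{16}{23} \cdot 2}{2} - 41103 = \frac{201 - \frac{32}{23}}{2} - 41103 = \frac{1}{2} \cdot \frac{4591}{23} - 41103 = \frac{4591}{46} - 41103 = - \frac{1886147}{46}$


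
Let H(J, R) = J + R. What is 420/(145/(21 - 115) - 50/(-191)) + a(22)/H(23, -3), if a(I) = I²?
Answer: -332581/1095 ≈ -303.73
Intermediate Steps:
420/(145/(21 - 115) - 50/(-191)) + a(22)/H(23, -3) = 420/(145/(21 - 115) - 50/(-191)) + 22²/(23 - 3) = 420/(145/(-94) - 50*(-1/191)) + 484/20 = 420/(145*(-1/94) + 50/191) + 484*(1/20) = 420/(-145/94 + 50/191) + 121/5 = 420/(-22995/17954) + 121/5 = 420*(-17954/22995) + 121/5 = -71816/219 + 121/5 = -332581/1095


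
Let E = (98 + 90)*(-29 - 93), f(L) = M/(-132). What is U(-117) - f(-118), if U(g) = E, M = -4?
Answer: -756889/33 ≈ -22936.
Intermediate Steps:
f(L) = 1/33 (f(L) = -4/(-132) = -4*(-1/132) = 1/33)
E = -22936 (E = 188*(-122) = -22936)
U(g) = -22936
U(-117) - f(-118) = -22936 - 1*1/33 = -22936 - 1/33 = -756889/33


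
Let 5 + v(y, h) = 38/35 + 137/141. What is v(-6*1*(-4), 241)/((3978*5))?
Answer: -7261/49078575 ≈ -0.00014795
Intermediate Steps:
v(y, h) = -14522/4935 (v(y, h) = -5 + (38/35 + 137/141) = -5 + 10153/4935 = -14522/4935)
v(-6*1*(-4), 241)/((3978*5)) = -14522/(4935*(3978*5)) = -14522/4935/19890 = -14522/4935*1/19890 = -7261/49078575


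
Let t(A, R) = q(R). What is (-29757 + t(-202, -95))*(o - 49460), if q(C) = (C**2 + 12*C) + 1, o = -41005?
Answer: 1978560015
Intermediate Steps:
q(C) = 1 + C**2 + 12*C
t(A, R) = 1 + R**2 + 12*R
(-29757 + t(-202, -95))*(o - 49460) = (-29757 + (1 + (-95)**2 + 12*(-95)))*(-41005 - 49460) = (-29757 + (1 + 9025 - 1140))*(-90465) = (-29757 + 7886)*(-90465) = -21871*(-90465) = 1978560015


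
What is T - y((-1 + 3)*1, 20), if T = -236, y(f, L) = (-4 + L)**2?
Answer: -492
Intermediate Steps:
T - y((-1 + 3)*1, 20) = -236 - (-4 + 20)**2 = -236 - 1*16**2 = -236 - 1*256 = -236 - 256 = -492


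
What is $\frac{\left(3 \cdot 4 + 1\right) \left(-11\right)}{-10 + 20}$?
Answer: $- \frac{143}{10} \approx -14.3$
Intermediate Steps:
$\frac{\left(3 \cdot 4 + 1\right) \left(-11\right)}{-10 + 20} = \frac{\left(12 + 1\right) \left(-11\right)}{10} = 13 \left(-11\right) \frac{1}{10} = \left(-143\right) \frac{1}{10} = - \frac{143}{10}$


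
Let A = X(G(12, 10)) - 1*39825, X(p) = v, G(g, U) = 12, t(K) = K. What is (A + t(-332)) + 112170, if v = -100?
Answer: 71913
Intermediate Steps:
X(p) = -100
A = -39925 (A = -100 - 1*39825 = -100 - 39825 = -39925)
(A + t(-332)) + 112170 = (-39925 - 332) + 112170 = -40257 + 112170 = 71913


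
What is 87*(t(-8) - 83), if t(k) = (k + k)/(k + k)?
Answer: -7134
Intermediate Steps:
t(k) = 1 (t(k) = (2*k)/((2*k)) = (2*k)*(1/(2*k)) = 1)
87*(t(-8) - 83) = 87*(1 - 83) = 87*(-82) = -7134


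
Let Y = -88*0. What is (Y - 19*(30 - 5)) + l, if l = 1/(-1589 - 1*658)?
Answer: -1067326/2247 ≈ -475.00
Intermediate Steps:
Y = 0
l = -1/2247 (l = 1/(-1589 - 658) = 1/(-2247) = -1/2247 ≈ -0.00044504)
(Y - 19*(30 - 5)) + l = (0 - 19*(30 - 5)) - 1/2247 = (0 - 19*25) - 1/2247 = (0 - 475) - 1/2247 = -475 - 1/2247 = -1067326/2247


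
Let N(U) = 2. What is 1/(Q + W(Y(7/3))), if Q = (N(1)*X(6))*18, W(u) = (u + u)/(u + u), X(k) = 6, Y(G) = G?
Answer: 1/217 ≈ 0.0046083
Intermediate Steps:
W(u) = 1 (W(u) = (2*u)/((2*u)) = (2*u)*(1/(2*u)) = 1)
Q = 216 (Q = (2*6)*18 = 12*18 = 216)
1/(Q + W(Y(7/3))) = 1/(216 + 1) = 1/217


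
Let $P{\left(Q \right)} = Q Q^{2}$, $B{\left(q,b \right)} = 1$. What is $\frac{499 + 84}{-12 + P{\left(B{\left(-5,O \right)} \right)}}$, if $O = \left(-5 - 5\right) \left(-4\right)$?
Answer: $-53$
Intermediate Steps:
$O = 40$ ($O = \left(-10\right) \left(-4\right) = 40$)
$P{\left(Q \right)} = Q^{3}$
$\frac{499 + 84}{-12 + P{\left(B{\left(-5,O \right)} \right)}} = \frac{499 + 84}{-12 + 1^{3}} = \frac{583}{-12 + 1} = \frac{583}{-11} = 583 \left(- \frac{1}{11}\right) = -53$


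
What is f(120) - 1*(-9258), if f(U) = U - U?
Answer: 9258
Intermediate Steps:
f(U) = 0
f(120) - 1*(-9258) = 0 - 1*(-9258) = 0 + 9258 = 9258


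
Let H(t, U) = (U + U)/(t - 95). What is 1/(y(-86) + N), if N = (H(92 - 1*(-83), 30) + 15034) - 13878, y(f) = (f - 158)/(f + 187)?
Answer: 404/466351 ≈ 0.00086630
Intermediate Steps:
y(f) = (-158 + f)/(187 + f)
H(t, U) = 2*U/(-95 + t) (H(t, U) = (2*U)/(-95 + t) = 2*U/(-95 + t))
N = 4627/4 (N = (2*30/(-95 + (92 - 1*(-83))) + 15034) - 13878 = (2*30/(-95 + (92 + 83)) + 15034) - 13878 = (2*30/(-95 + 175) + 15034) - 13878 = (2*30/80 + 15034) - 13878 = (2*30*(1/80) + 15034) - 13878 = (¾ + 15034) - 13878 = 60139/4 - 13878 = 4627/4 ≈ 1156.8)
1/(y(-86) + N) = 1/((-158 - 86)/(187 - 86) + 4627/4) = 1/(-244/101 + 4627/4) = 1/(466351/404) = 404/466351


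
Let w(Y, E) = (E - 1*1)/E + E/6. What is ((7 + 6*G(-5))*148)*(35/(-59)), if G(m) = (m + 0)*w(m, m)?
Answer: 20720/59 ≈ 351.19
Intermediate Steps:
w(Y, E) = E/6 + (-1 + E)/E (w(Y, E) = (E - 1)/E + E*(⅙) = (-1 + E)/E + E/6 = E/6 + (-1 + E)/E)
G(m) = m*(1 - 1/m + m/6) (G(m) = (m + 0)*(1 - 1/m + m/6) = m*(1 - 1/m + m/6))
((7 + 6*G(-5))*148)*(35/(-59)) = ((7 + 6*(-1 + (⅙)*(-5)*(6 - 5)))*148)*(35/(-59)) = ((7 + 6*(-1 + (⅙)*(-5)*1))*148)*(35*(-1/59)) = ((7 + 6*(-1 - ⅚))*148)*(-35/59) = ((7 + 6*(-11/6))*148)*(-35/59) = ((7 - 11)*148)*(-35/59) = -4*148*(-35/59) = -592*(-35/59) = 20720/59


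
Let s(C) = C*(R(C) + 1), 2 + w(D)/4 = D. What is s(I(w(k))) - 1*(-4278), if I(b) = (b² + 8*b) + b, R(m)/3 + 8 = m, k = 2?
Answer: 4278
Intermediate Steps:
w(D) = -8 + 4*D
R(m) = -24 + 3*m
I(b) = b² + 9*b
s(C) = C*(-23 + 3*C) (s(C) = C*((-24 + 3*C) + 1) = C*(-23 + 3*C))
s(I(w(k))) - 1*(-4278) = ((-8 + 4*2)*(9 + (-8 + 4*2)))*(-23 + 3*((-8 + 4*2)*(9 + (-8 + 4*2)))) - 1*(-4278) = ((-8 + 8)*(9 + (-8 + 8)))*(-23 + 3*((-8 + 8)*(9 + (-8 + 8)))) + 4278 = (0*(9 + 0))*(-23 + 3*(0*(9 + 0))) + 4278 = (0*9)*(-23 + 3*(0*9)) + 4278 = 0*(-23 + 3*0) + 4278 = 0*(-23 + 0) + 4278 = 0*(-23) + 4278 = 0 + 4278 = 4278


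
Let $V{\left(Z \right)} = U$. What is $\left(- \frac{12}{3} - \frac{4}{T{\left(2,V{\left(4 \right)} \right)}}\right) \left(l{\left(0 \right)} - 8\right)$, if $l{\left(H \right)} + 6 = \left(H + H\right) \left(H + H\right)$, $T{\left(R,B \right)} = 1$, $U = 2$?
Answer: $112$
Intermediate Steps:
$V{\left(Z \right)} = 2$
$l{\left(H \right)} = -6 + 4 H^{2}$ ($l{\left(H \right)} = -6 + \left(H + H\right) \left(H + H\right) = -6 + 2 H 2 H = -6 + 4 H^{2}$)
$\left(- \frac{12}{3} - \frac{4}{T{\left(2,V{\left(4 \right)} \right)}}\right) \left(l{\left(0 \right)} - 8\right) = \left(- \frac{12}{3} - \frac{4}{1}\right) \left(\left(-6 + 4 \cdot 0^{2}\right) - 8\right) = \left(\left(-12\right) \frac{1}{3} - 4\right) \left(\left(-6 + 4 \cdot 0\right) - 8\right) = \left(-4 - 4\right) \left(\left(-6 + 0\right) - 8\right) = - 8 \left(-6 - 8\right) = \left(-8\right) \left(-14\right) = 112$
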